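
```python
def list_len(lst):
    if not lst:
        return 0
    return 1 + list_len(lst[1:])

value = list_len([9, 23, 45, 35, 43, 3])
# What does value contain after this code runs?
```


list_len([9, 23, 45, 35, 43, 3])
= 1 + list_len([23, 45, 35, 43, 3])
= 1 + 1 + list_len([45, 35, 43, 3])
= 1 + 1 + 1 + list_len([35, 43, 3])
= 1 + 1 + 1 + 1 + list_len([43, 3])
= 1 + 1 + 1 + 1 + 1 + list_len([3])
= 1 + 1 + 1 + 1 + 1 + 1 + list_len([])
= 1 + 1 + 1 + 1 + 1 + 1 + 0
= 6


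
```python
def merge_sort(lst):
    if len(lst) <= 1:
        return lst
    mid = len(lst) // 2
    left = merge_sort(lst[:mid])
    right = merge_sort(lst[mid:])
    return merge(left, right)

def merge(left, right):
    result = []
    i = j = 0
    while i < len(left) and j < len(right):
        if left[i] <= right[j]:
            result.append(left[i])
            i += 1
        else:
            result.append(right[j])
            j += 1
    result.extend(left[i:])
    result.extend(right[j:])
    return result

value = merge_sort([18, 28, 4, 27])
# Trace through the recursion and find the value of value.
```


merge_sort([18, 28, 4, 27])
Split into [18, 28] and [4, 27]
Left sorted: [18, 28]
Right sorted: [4, 27]
Merge [18, 28] and [4, 27]
= [4, 18, 27, 28]


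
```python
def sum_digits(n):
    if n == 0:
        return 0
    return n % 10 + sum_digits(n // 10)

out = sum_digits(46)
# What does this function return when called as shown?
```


sum_digits(46)
= 6 + sum_digits(4)
= 6 + 4 + sum_digits(0)
= 6 + 4 + 0
= 10


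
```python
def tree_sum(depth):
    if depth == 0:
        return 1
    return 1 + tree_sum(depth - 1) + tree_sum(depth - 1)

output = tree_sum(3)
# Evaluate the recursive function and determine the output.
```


tree_sum(3)
= 1 + tree_sum(2) + tree_sum(2)
= 1 + 2 * tree_sum(2)
tree_sum(k) = 2^(k+1) - 1
tree_sum(0) = 1
tree_sum(1) = 3
tree_sum(2) = 7
tree_sum(3) = 15
tree_sum(3) = 2^4 - 1 = 15


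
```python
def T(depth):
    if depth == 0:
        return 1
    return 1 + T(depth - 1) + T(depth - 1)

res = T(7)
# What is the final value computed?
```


T(7)
= 1 + T(6) + T(6)
= 1 + 2 * T(6)
T(k) = 2^(k+1) - 1
T(0) = 1
T(1) = 3
T(2) = 7
T(3) = 15
T(4) = 31
T(7) = 2^8 - 1 = 255


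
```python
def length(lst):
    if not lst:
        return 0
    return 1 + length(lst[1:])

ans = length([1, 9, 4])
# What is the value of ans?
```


length([1, 9, 4])
= 1 + length([9, 4])
= 1 + 1 + length([4])
= 1 + 1 + 1 + length([])
= 1 + 1 + 1 + 0
= 3


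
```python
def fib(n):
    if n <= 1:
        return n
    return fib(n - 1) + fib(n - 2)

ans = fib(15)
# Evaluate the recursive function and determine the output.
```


fib(15)
= fib(14) + fib(13)
= (fib(13) + fib(12)) + fib(13)
Computing bottom-up: fib(0)=0, fib(1)=1, fib(2)=1, fib(3)=2, fib(4)=3, fib(5)=5, fib(6)=8, fib(7)=13, fib(8)=21, fib(9)=34, fib(10)=55, fib(11)=89, fib(12)=144, fib(13)=233, fib(14)=377, fib(15)=610
= 610


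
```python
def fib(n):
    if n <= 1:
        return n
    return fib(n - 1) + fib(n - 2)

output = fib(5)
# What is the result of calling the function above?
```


fib(5)
= fib(4) + fib(3)
= (fib(3) + fib(2)) + fib(3)
Computing bottom-up: fib(0)=0, fib(1)=1, fib(2)=1, fib(3)=2, fib(4)=3, fib(5)=5
= 5


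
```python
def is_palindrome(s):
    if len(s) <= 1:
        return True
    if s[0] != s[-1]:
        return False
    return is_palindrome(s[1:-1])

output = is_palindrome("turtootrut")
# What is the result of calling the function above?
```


is_palindrome("turtootrut")
"turtootrut": s[0]='t' == s[-1]='t' -> is_palindrome("urtootru")
"urtootru": s[0]='u' == s[-1]='u' -> is_palindrome("rtootr")
"rtootr": s[0]='r' == s[-1]='r' -> is_palindrome("toot")
"toot": s[0]='t' == s[-1]='t' -> is_palindrome("oo")
"oo": s[0]='o' == s[-1]='o' -> is_palindrome("")
"": len <= 1 -> True
= True


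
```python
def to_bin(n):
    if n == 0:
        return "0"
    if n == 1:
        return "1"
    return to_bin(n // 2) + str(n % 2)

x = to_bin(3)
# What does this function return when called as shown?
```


to_bin(3)
= to_bin(1) + "1"
= "1" + "1"
= "11"


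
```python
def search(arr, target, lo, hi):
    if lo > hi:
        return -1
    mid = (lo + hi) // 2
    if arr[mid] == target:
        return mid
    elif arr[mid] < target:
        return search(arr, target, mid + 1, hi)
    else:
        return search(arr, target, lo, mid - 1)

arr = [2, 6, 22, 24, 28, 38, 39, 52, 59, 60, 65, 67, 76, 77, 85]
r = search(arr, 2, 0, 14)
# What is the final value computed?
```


search(arr, 2, 0, 14)
lo=0, hi=14, mid=7, arr[mid]=52
52 > 2, search left half
lo=0, hi=6, mid=3, arr[mid]=24
24 > 2, search left half
lo=0, hi=2, mid=1, arr[mid]=6
6 > 2, search left half
lo=0, hi=0, mid=0, arr[mid]=2
arr[0] == 2, found at index 0
= 0


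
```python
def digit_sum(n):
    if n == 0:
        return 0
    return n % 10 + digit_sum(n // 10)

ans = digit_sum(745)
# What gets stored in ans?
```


digit_sum(745)
= 5 + digit_sum(74)
= 5 + 4 + digit_sum(7)
= 5 + 4 + 7 + digit_sum(0)
= 5 + 4 + 7 + 0
= 16


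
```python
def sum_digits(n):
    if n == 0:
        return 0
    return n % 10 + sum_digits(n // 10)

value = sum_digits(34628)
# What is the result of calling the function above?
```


sum_digits(34628)
= 8 + sum_digits(3462)
= 8 + 2 + sum_digits(346)
= 8 + 2 + 6 + sum_digits(34)
= 8 + 2 + 6 + 4 + sum_digits(3)
= 8 + 2 + 6 + 4 + 3 + sum_digits(0)
= 8 + 2 + 6 + 4 + 3 + 0
= 23


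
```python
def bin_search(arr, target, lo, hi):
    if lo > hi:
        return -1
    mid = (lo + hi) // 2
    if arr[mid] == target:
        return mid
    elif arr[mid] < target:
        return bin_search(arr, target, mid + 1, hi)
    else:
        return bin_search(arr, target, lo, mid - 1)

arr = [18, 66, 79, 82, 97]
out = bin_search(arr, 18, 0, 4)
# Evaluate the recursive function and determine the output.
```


bin_search(arr, 18, 0, 4)
lo=0, hi=4, mid=2, arr[mid]=79
79 > 18, search left half
lo=0, hi=1, mid=0, arr[mid]=18
arr[0] == 18, found at index 0
= 0


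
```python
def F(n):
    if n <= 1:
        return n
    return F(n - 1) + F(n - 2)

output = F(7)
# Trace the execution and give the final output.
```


F(7)
= F(6) + F(5)
= (F(5) + F(4)) + F(5)
Computing bottom-up: F(0)=0, F(1)=1, F(2)=1, F(3)=2, F(4)=3, F(5)=5, F(6)=8, F(7)=13
= 13


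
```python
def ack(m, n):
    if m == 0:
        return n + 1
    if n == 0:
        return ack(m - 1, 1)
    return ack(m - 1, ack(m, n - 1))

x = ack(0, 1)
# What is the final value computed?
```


ack(0, 1)
m == 0: return 1 + 1 = 2
= 2


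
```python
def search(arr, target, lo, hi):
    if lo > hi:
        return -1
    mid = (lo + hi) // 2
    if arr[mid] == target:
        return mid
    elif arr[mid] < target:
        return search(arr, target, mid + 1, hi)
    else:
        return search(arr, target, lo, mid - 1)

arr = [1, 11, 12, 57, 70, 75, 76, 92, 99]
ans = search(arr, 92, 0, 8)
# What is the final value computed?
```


search(arr, 92, 0, 8)
lo=0, hi=8, mid=4, arr[mid]=70
70 < 92, search right half
lo=5, hi=8, mid=6, arr[mid]=76
76 < 92, search right half
lo=7, hi=8, mid=7, arr[mid]=92
arr[7] == 92, found at index 7
= 7


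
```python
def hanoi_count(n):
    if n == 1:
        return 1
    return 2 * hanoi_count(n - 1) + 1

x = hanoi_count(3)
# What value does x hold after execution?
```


hanoi_count(3)
= 2 * hanoi_count(2) + 1
= 2 * (2 * hanoi_count(1) + 1) + 1
Now compute bottom-up:
hanoi_count(1) = 1
hanoi_count(2) = 2 * 1 + 1 = 3
hanoi_count(3) = 2 * 3 + 1 = 7
= 7


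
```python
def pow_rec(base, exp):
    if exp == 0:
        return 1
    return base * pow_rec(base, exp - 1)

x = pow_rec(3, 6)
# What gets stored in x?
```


pow_rec(3, 6)
= 3 * pow_rec(3, 5)
= 3 * 3 * pow_rec(3, 4)
= 3 * 3 * 3 * pow_rec(3, 3)
= 3 * 3 * 3 * 3 * pow_rec(3, 2)
= 3 * 3 * 3 * 3 * 3 * pow_rec(3, 1)
= 3 * 3 * 3 * 3 * 3 * 3 * pow_rec(3, 0)
= 3 * 3 * 3 * 3 * 3 * 3 * 1
= 729


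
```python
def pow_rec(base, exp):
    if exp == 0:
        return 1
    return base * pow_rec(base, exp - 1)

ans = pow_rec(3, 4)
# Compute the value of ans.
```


pow_rec(3, 4)
= 3 * pow_rec(3, 3)
= 3 * 3 * pow_rec(3, 2)
= 3 * 3 * 3 * pow_rec(3, 1)
= 3 * 3 * 3 * 3 * pow_rec(3, 0)
= 3 * 3 * 3 * 3 * 1
= 81


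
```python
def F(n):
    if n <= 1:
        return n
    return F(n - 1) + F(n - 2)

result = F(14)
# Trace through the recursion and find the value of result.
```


F(14)
= F(13) + F(12)
= (F(12) + F(11)) + F(12)
Computing bottom-up: F(0)=0, F(1)=1, F(2)=1, F(3)=2, F(4)=3, F(5)=5, F(6)=8, F(7)=13, F(8)=21, F(9)=34, F(10)=55, F(11)=89, F(12)=144, F(13)=233, F(14)=377
= 377


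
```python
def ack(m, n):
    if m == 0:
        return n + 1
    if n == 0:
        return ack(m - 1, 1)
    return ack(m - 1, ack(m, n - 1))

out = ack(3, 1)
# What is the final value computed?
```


ack(3, 1)
= ack(2, ack(3, 0))
First compute ack(3, 0) = 5
= ack(2, 5)
= 13


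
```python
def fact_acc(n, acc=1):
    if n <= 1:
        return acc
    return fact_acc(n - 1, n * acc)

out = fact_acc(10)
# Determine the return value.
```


fact_acc(10, 1)
= fact_acc(9, 10 * 1) = fact_acc(9, 10)
= fact_acc(8, 9 * 10) = fact_acc(8, 90)
= fact_acc(7, 8 * 90) = fact_acc(7, 720)
= fact_acc(6, 7 * 720) = fact_acc(6, 5040)
= fact_acc(5, 6 * 5040) = fact_acc(5, 30240)
= fact_acc(4, 5 * 30240) = fact_acc(4, 151200)
= fact_acc(3, 4 * 151200) = fact_acc(3, 604800)
= fact_acc(2, 3 * 604800) = fact_acc(2, 1814400)
= fact_acc(1, 2 * 1814400) = fact_acc(1, 3628800)
n <= 1, return acc = 3628800


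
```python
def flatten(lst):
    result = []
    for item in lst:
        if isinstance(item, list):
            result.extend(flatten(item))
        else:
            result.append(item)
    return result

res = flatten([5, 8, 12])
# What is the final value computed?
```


flatten([5, 8, 12])
Processing each element:
  5 is not a list -> append 5
  8 is not a list -> append 8
  12 is not a list -> append 12
= [5, 8, 12]


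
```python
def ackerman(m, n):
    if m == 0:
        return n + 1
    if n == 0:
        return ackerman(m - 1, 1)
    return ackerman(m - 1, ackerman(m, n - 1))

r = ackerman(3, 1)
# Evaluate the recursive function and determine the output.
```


ackerman(3, 1)
= ackerman(2, ackerman(3, 0))
First compute ackerman(3, 0) = 5
= ackerman(2, 5)
= 13


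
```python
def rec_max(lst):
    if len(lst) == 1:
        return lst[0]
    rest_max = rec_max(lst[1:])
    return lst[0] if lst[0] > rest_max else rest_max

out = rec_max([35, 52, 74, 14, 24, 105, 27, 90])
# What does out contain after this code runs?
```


rec_max([35, 52, 74, 14, 24, 105, 27, 90])
= compare 35 with rec_max([52, 74, 14, 24, 105, 27, 90])
= compare 52 with rec_max([74, 14, 24, 105, 27, 90])
= compare 74 with rec_max([14, 24, 105, 27, 90])
= compare 14 with rec_max([24, 105, 27, 90])
= compare 24 with rec_max([105, 27, 90])
= compare 105 with rec_max([27, 90])
= compare 27 with rec_max([90])
Base: rec_max([90]) = 90
compare 27 with 90: max = 90
compare 105 with 90: max = 105
compare 24 with 105: max = 105
compare 14 with 105: max = 105
compare 74 with 105: max = 105
compare 52 with 105: max = 105
compare 35 with 105: max = 105
= 105


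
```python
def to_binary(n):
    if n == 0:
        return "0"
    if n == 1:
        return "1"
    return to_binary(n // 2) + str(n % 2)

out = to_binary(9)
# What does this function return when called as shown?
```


to_binary(9)
= to_binary(4) + "1"
= to_binary(2) + "0" + "1"
= to_binary(1) + "0" + "0" + "1"
= "1" + "0" + "0" + "1"
= "1001"


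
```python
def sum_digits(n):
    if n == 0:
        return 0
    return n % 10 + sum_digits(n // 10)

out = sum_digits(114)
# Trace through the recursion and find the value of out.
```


sum_digits(114)
= 4 + sum_digits(11)
= 4 + 1 + sum_digits(1)
= 4 + 1 + 1 + sum_digits(0)
= 4 + 1 + 1 + 0
= 6


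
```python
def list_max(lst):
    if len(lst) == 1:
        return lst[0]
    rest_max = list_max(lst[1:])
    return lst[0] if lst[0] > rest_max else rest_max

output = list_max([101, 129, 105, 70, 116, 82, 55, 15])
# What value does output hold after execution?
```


list_max([101, 129, 105, 70, 116, 82, 55, 15])
= compare 101 with list_max([129, 105, 70, 116, 82, 55, 15])
= compare 129 with list_max([105, 70, 116, 82, 55, 15])
= compare 105 with list_max([70, 116, 82, 55, 15])
= compare 70 with list_max([116, 82, 55, 15])
= compare 116 with list_max([82, 55, 15])
= compare 82 with list_max([55, 15])
= compare 55 with list_max([15])
Base: list_max([15]) = 15
compare 55 with 15: max = 55
compare 82 with 55: max = 82
compare 116 with 82: max = 116
compare 70 with 116: max = 116
compare 105 with 116: max = 116
compare 129 with 116: max = 129
compare 101 with 129: max = 129
= 129


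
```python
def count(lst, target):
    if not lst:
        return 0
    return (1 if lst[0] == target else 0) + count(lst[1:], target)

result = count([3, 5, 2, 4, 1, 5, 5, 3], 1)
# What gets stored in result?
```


count([3, 5, 2, 4, 1, 5, 5, 3], 1)
lst[0]=3 != 1: 0 + count([5, 2, 4, 1, 5, 5, 3], 1)
lst[0]=5 != 1: 0 + count([2, 4, 1, 5, 5, 3], 1)
lst[0]=2 != 1: 0 + count([4, 1, 5, 5, 3], 1)
lst[0]=4 != 1: 0 + count([1, 5, 5, 3], 1)
lst[0]=1 == 1: 1 + count([5, 5, 3], 1)
lst[0]=5 != 1: 0 + count([5, 3], 1)
lst[0]=5 != 1: 0 + count([3], 1)
lst[0]=3 != 1: 0 + count([], 1)
= 1


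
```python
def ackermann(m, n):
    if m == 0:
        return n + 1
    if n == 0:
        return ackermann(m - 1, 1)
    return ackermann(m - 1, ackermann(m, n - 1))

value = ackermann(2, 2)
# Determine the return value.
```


ackermann(2, 2)
= ackermann(1, ackermann(2, 1))
First compute ackermann(2, 1) = 5
= ackermann(1, 5)
= 7


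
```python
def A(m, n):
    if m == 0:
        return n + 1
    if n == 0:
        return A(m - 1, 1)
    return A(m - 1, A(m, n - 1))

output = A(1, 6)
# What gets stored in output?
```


A(1, 6)
= A(0, A(1, 5))
First compute A(1, 5) = 7
= A(0, 7)
= 8


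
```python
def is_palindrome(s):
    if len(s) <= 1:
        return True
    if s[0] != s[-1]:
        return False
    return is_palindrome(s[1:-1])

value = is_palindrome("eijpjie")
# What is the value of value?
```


is_palindrome("eijpjie")
"eijpjie": s[0]='e' == s[-1]='e' -> is_palindrome("ijpji")
"ijpji": s[0]='i' == s[-1]='i' -> is_palindrome("jpj")
"jpj": s[0]='j' == s[-1]='j' -> is_palindrome("p")
"p": len <= 1 -> True
= True


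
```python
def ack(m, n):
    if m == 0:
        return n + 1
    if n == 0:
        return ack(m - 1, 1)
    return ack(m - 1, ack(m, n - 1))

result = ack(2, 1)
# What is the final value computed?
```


ack(2, 1)
= ack(1, ack(2, 0))
First compute ack(2, 0) = 3
= ack(1, 3)
= 5


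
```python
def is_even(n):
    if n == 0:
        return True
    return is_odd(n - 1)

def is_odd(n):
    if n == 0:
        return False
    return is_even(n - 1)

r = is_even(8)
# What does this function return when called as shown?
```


is_even(8)
= is_odd(7)
= is_even(6)
= is_odd(5)
= is_even(4)
= is_odd(3)
= is_even(2)
= is_odd(1)
= is_even(0)
n == 0: return True
= True


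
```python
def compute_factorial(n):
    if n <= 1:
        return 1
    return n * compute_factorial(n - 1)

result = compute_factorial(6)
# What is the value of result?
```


compute_factorial(6)
= 6 * compute_factorial(5)
= 6 * 5 * compute_factorial(4)
= 6 * 5 * 4 * compute_factorial(3)
= 6 * 5 * 4 * 3 * compute_factorial(2)
= 6 * 5 * 4 * 3 * 2 * compute_factorial(1)
= 6 * 5 * 4 * 3 * 2 * 1
= 720


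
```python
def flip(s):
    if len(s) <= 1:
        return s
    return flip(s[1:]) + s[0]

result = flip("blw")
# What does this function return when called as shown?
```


flip("blw")
= flip("lw") + "b"
= flip("w") + "l" + "b"
= "w" + "l" + "b"
= "wlb"


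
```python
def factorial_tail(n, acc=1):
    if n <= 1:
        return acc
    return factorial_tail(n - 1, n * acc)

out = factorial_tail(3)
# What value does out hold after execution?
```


factorial_tail(3, 1)
= factorial_tail(2, 3 * 1) = factorial_tail(2, 3)
= factorial_tail(1, 2 * 3) = factorial_tail(1, 6)
n <= 1, return acc = 6


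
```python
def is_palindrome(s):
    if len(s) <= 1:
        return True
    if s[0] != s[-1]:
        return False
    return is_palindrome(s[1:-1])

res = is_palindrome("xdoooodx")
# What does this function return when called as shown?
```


is_palindrome("xdoooodx")
"xdoooodx": s[0]='x' == s[-1]='x' -> is_palindrome("dooood")
"dooood": s[0]='d' == s[-1]='d' -> is_palindrome("oooo")
"oooo": s[0]='o' == s[-1]='o' -> is_palindrome("oo")
"oo": s[0]='o' == s[-1]='o' -> is_palindrome("")
"": len <= 1 -> True
= True


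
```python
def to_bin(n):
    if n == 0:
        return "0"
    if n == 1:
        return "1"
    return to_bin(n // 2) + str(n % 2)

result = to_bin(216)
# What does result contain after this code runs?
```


to_bin(216)
= to_bin(108) + "0"
= to_bin(54) + "0" + "0"
= to_bin(27) + "0" + "0" + "0"
= to_bin(13) + "1" + "0" + "0" + "0"
= to_bin(6) + "1" + "1" + "0" + "0" + "0"
= to_bin(3) + "0" + "1" + "1" + "0" + "0" + "0"
= to_bin(1) + "1" + "0" + "1" + "1" + "0" + "0" + "0"
= "1" + "1" + "0" + "1" + "1" + "0" + "0" + "0"
= "11011000"


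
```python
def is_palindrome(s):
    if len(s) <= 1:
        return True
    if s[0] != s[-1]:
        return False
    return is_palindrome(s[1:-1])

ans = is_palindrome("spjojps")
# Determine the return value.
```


is_palindrome("spjojps")
"spjojps": s[0]='s' == s[-1]='s' -> is_palindrome("pjojp")
"pjojp": s[0]='p' == s[-1]='p' -> is_palindrome("joj")
"joj": s[0]='j' == s[-1]='j' -> is_palindrome("o")
"o": len <= 1 -> True
= True


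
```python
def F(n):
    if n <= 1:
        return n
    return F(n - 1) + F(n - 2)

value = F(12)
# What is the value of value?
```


F(12)
= F(11) + F(10)
= (F(10) + F(9)) + F(10)
Computing bottom-up: F(0)=0, F(1)=1, F(2)=1, F(3)=2, F(4)=3, F(5)=5, F(6)=8, F(7)=13, F(8)=21, F(9)=34, F(10)=55, F(11)=89, F(12)=144
= 144


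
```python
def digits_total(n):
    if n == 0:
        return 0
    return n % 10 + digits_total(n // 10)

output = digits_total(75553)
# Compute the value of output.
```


digits_total(75553)
= 3 + digits_total(7555)
= 3 + 5 + digits_total(755)
= 3 + 5 + 5 + digits_total(75)
= 3 + 5 + 5 + 5 + digits_total(7)
= 3 + 5 + 5 + 5 + 7 + digits_total(0)
= 3 + 5 + 5 + 5 + 7 + 0
= 25


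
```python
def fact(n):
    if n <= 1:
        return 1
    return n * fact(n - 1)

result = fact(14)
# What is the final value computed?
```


fact(14)
= 14 * fact(13)
= 14 * 13 * fact(12)
= 14 * 13 * 12 * fact(11)
= 14 * 13 * 12 * 11 * fact(10)
= 14 * 13 * 12 * 11 * 10 * fact(9)
= 14 * 13 * 12 * 11 * 10 * 9 * fact(8)
= 14 * 13 * 12 * 11 * 10 * 9 * 8 * fact(7)
= 14 * 13 * 12 * 11 * 10 * 9 * 8 * 7 * fact(6)
= 14 * 13 * 12 * 11 * 10 * 9 * 8 * 7 * 6 * fact(5)
= 14 * 13 * 12 * 11 * 10 * 9 * 8 * 7 * 6 * 5 * fact(4)
= 14 * 13 * 12 * 11 * 10 * 9 * 8 * 7 * 6 * 5 * 4 * fact(3)
= 14 * 13 * 12 * 11 * 10 * 9 * 8 * 7 * 6 * 5 * 4 * 3 * fact(2)
= 14 * 13 * 12 * 11 * 10 * 9 * 8 * 7 * 6 * 5 * 4 * 3 * 2 * fact(1)
= 14 * 13 * 12 * 11 * 10 * 9 * 8 * 7 * 6 * 5 * 4 * 3 * 2 * 1
= 87178291200


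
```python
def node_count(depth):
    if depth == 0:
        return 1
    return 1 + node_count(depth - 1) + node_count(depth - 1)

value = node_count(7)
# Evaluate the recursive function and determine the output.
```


node_count(7)
= 1 + node_count(6) + node_count(6)
= 1 + 2 * node_count(6)
node_count(k) = 2^(k+1) - 1
node_count(0) = 1
node_count(1) = 3
node_count(2) = 7
node_count(3) = 15
node_count(4) = 31
node_count(7) = 2^8 - 1 = 255


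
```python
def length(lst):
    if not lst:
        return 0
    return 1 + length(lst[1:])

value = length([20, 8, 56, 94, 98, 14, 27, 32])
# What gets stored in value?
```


length([20, 8, 56, 94, 98, 14, 27, 32])
= 1 + length([8, 56, 94, 98, 14, 27, 32])
= 1 + 1 + length([56, 94, 98, 14, 27, 32])
= 1 + 1 + 1 + length([94, 98, 14, 27, 32])
= 1 + 1 + 1 + 1 + length([98, 14, 27, 32])
= 1 + 1 + 1 + 1 + 1 + length([14, 27, 32])
= 1 + 1 + 1 + 1 + 1 + 1 + length([27, 32])
= 1 + 1 + 1 + 1 + 1 + 1 + 1 + length([32])
= 1 + 1 + 1 + 1 + 1 + 1 + 1 + 1 + length([])
= 1 + 1 + 1 + 1 + 1 + 1 + 1 + 1 + 0
= 8


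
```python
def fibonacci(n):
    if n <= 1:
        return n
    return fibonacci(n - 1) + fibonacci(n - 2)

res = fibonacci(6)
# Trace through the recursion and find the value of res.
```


fibonacci(6)
= fibonacci(5) + fibonacci(4)
= (fibonacci(4) + fibonacci(3)) + fibonacci(4)
Computing bottom-up: fibonacci(0)=0, fibonacci(1)=1, fibonacci(2)=1, fibonacci(3)=2, fibonacci(4)=3, fibonacci(5)=5, fibonacci(6)=8
= 8


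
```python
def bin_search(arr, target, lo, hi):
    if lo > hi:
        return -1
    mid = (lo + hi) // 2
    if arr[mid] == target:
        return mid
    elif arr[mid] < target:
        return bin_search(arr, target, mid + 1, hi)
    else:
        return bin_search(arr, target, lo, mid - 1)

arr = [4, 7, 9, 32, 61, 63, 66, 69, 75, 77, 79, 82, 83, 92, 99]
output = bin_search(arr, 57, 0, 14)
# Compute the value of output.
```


bin_search(arr, 57, 0, 14)
lo=0, hi=14, mid=7, arr[mid]=69
69 > 57, search left half
lo=0, hi=6, mid=3, arr[mid]=32
32 < 57, search right half
lo=4, hi=6, mid=5, arr[mid]=63
63 > 57, search left half
lo=4, hi=4, mid=4, arr[mid]=61
61 > 57, search left half
lo > hi, target not found, return -1
= -1


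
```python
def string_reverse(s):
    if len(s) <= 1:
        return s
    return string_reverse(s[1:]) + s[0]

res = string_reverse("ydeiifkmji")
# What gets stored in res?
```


string_reverse("ydeiifkmji")
= string_reverse("deiifkmji") + "y"
= string_reverse("eiifkmji") + "d" + "y"
= string_reverse("iifkmji") + "e" + "d" + "y"
= string_reverse("ifkmji") + "i" + "e" + "d" + "y"
= string_reverse("fkmji") + "i" + "i" + "e" + "d" + "y"
= string_reverse("kmji") + "f" + "i" + "i" + "e" + "d" + "y"
= string_reverse("mji") + "k" + "f" + "i" + "i" + "e" + "d" + "y"
= string_reverse("ji") + "m" + "k" + "f" + "i" + "i" + "e" + "d" + "y"
= string_reverse("i") + "j" + "m" + "k" + "f" + "i" + "i" + "e" + "d" + "y"
= "i" + "j" + "m" + "k" + "f" + "i" + "i" + "e" + "d" + "y"
= "ijmkfiiedy"


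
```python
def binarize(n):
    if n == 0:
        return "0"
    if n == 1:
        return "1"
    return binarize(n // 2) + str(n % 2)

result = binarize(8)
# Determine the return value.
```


binarize(8)
= binarize(4) + "0"
= binarize(2) + "0" + "0"
= binarize(1) + "0" + "0" + "0"
= "1" + "0" + "0" + "0"
= "1000"


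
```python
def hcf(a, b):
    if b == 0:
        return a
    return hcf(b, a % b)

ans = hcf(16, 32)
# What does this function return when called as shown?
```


hcf(16, 32)
= hcf(32, 16 % 32) = hcf(32, 16)
= hcf(16, 32 % 16) = hcf(16, 0)
b == 0, return a = 16


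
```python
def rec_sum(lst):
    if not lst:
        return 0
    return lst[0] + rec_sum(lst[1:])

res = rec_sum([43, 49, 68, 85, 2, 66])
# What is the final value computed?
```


rec_sum([43, 49, 68, 85, 2, 66])
= 43 + rec_sum([49, 68, 85, 2, 66])
= 43 + 49 + rec_sum([68, 85, 2, 66])
= 43 + 49 + 68 + rec_sum([85, 2, 66])
= 43 + 49 + 68 + 85 + rec_sum([2, 66])
= 43 + 49 + 68 + 85 + 2 + rec_sum([66])
= 43 + 49 + 68 + 85 + 2 + 66 + rec_sum([])
= 43 + 49 + 68 + 85 + 2 + 66 + 0
= 313


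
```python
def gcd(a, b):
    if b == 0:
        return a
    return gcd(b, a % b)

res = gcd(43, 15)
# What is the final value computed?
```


gcd(43, 15)
= gcd(15, 43 % 15) = gcd(15, 13)
= gcd(13, 15 % 13) = gcd(13, 2)
= gcd(2, 13 % 2) = gcd(2, 1)
= gcd(1, 2 % 1) = gcd(1, 0)
b == 0, return a = 1


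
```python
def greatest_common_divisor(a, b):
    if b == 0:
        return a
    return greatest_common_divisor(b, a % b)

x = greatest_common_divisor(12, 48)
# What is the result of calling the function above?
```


greatest_common_divisor(12, 48)
= greatest_common_divisor(48, 12 % 48) = greatest_common_divisor(48, 12)
= greatest_common_divisor(12, 48 % 12) = greatest_common_divisor(12, 0)
b == 0, return a = 12


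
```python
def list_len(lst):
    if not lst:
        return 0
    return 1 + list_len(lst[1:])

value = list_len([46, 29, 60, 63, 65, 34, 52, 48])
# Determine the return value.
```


list_len([46, 29, 60, 63, 65, 34, 52, 48])
= 1 + list_len([29, 60, 63, 65, 34, 52, 48])
= 1 + 1 + list_len([60, 63, 65, 34, 52, 48])
= 1 + 1 + 1 + list_len([63, 65, 34, 52, 48])
= 1 + 1 + 1 + 1 + list_len([65, 34, 52, 48])
= 1 + 1 + 1 + 1 + 1 + list_len([34, 52, 48])
= 1 + 1 + 1 + 1 + 1 + 1 + list_len([52, 48])
= 1 + 1 + 1 + 1 + 1 + 1 + 1 + list_len([48])
= 1 + 1 + 1 + 1 + 1 + 1 + 1 + 1 + list_len([])
= 1 + 1 + 1 + 1 + 1 + 1 + 1 + 1 + 0
= 8


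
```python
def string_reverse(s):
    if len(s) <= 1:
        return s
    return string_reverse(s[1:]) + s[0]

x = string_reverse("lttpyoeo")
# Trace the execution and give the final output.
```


string_reverse("lttpyoeo")
= string_reverse("ttpyoeo") + "l"
= string_reverse("tpyoeo") + "t" + "l"
= string_reverse("pyoeo") + "t" + "t" + "l"
= string_reverse("yoeo") + "p" + "t" + "t" + "l"
= string_reverse("oeo") + "y" + "p" + "t" + "t" + "l"
= string_reverse("eo") + "o" + "y" + "p" + "t" + "t" + "l"
= string_reverse("o") + "e" + "o" + "y" + "p" + "t" + "t" + "l"
= "o" + "e" + "o" + "y" + "p" + "t" + "t" + "l"
= "oeoypttl"


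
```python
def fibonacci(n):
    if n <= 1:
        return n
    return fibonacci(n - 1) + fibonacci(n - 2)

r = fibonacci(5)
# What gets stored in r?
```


fibonacci(5)
= fibonacci(4) + fibonacci(3)
= (fibonacci(3) + fibonacci(2)) + fibonacci(3)
Computing bottom-up: fibonacci(0)=0, fibonacci(1)=1, fibonacci(2)=1, fibonacci(3)=2, fibonacci(4)=3, fibonacci(5)=5
= 5


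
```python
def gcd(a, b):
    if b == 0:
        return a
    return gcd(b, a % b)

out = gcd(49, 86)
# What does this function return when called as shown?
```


gcd(49, 86)
= gcd(86, 49 % 86) = gcd(86, 49)
= gcd(49, 86 % 49) = gcd(49, 37)
= gcd(37, 49 % 37) = gcd(37, 12)
= gcd(12, 37 % 12) = gcd(12, 1)
= gcd(1, 12 % 1) = gcd(1, 0)
b == 0, return a = 1


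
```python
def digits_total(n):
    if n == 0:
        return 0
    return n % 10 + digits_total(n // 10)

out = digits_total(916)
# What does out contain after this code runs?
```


digits_total(916)
= 6 + digits_total(91)
= 6 + 1 + digits_total(9)
= 6 + 1 + 9 + digits_total(0)
= 6 + 1 + 9 + 0
= 16


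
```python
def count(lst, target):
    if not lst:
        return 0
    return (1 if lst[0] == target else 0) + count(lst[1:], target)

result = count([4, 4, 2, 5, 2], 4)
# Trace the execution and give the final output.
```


count([4, 4, 2, 5, 2], 4)
lst[0]=4 == 4: 1 + count([4, 2, 5, 2], 4)
lst[0]=4 == 4: 1 + count([2, 5, 2], 4)
lst[0]=2 != 4: 0 + count([5, 2], 4)
lst[0]=5 != 4: 0 + count([2], 4)
lst[0]=2 != 4: 0 + count([], 4)
= 2


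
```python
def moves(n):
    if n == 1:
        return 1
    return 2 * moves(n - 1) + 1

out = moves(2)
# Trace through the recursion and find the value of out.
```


moves(2)
= 2 * moves(1) + 1
Now compute bottom-up:
moves(1) = 1
moves(2) = 2 * 1 + 1 = 3
= 3


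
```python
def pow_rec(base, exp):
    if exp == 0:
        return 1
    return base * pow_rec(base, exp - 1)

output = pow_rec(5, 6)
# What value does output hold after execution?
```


pow_rec(5, 6)
= 5 * pow_rec(5, 5)
= 5 * 5 * pow_rec(5, 4)
= 5 * 5 * 5 * pow_rec(5, 3)
= 5 * 5 * 5 * 5 * pow_rec(5, 2)
= 5 * 5 * 5 * 5 * 5 * pow_rec(5, 1)
= 5 * 5 * 5 * 5 * 5 * 5 * pow_rec(5, 0)
= 5 * 5 * 5 * 5 * 5 * 5 * 1
= 15625


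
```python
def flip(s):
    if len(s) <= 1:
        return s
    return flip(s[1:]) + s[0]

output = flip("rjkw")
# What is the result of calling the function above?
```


flip("rjkw")
= flip("jkw") + "r"
= flip("kw") + "j" + "r"
= flip("w") + "k" + "j" + "r"
= "w" + "k" + "j" + "r"
= "wkjr"


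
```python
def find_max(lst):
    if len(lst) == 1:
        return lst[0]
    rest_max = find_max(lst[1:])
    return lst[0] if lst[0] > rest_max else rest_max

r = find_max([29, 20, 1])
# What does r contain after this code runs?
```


find_max([29, 20, 1])
= compare 29 with find_max([20, 1])
= compare 20 with find_max([1])
Base: find_max([1]) = 1
compare 20 with 1: max = 20
compare 29 with 20: max = 29
= 29


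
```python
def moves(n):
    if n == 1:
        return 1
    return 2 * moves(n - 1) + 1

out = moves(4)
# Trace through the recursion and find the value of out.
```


moves(4)
= 2 * moves(3) + 1
= 2 * (2 * moves(2) + 1) + 1
= 2 * (2 * (2 * moves(1) + 1) + 1) + 1
Now compute bottom-up:
moves(1) = 1
moves(2) = 2 * 1 + 1 = 3
moves(3) = 2 * 3 + 1 = 7
moves(4) = 2 * 7 + 1 = 15
= 15


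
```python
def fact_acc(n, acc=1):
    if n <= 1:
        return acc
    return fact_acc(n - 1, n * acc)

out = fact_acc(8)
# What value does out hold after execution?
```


fact_acc(8, 1)
= fact_acc(7, 8 * 1) = fact_acc(7, 8)
= fact_acc(6, 7 * 8) = fact_acc(6, 56)
= fact_acc(5, 6 * 56) = fact_acc(5, 336)
= fact_acc(4, 5 * 336) = fact_acc(4, 1680)
= fact_acc(3, 4 * 1680) = fact_acc(3, 6720)
= fact_acc(2, 3 * 6720) = fact_acc(2, 20160)
= fact_acc(1, 2 * 20160) = fact_acc(1, 40320)
n <= 1, return acc = 40320


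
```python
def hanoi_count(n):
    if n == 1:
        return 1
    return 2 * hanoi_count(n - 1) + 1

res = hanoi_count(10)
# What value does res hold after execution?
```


hanoi_count(10)
= 2 * hanoi_count(9) + 1
= 2 * (2 * hanoi_count(8) + 1) + 1
= 2 * (2 * (2 * hanoi_count(7) + 1) + 1) + 1
= 2 * (2 * (2 * (2 * hanoi_count(6) + 1) + 1) + 1) + 1
= 2 * (2 * (2 * (2 * (2 * hanoi_count(5) + 1) + 1) + 1) + 1) + 1
= 2 * (2 * (2 * (2 * (2 * (2 * hanoi_count(4) + 1) + 1) + 1) + 1) + 1) + 1
= 2 * (2 * (2 * (2 * (2 * (2 * (2 * hanoi_count(3) + 1) + 1) + 1) + 1) + 1) + 1) + 1
= 2 * (2 * (2 * (2 * (2 * (2 * (2 * (2 * hanoi_count(2) + 1) + 1) + 1) + 1) + 1) + 1) + 1) + 1
= 2 * (2 * (2 * (2 * (2 * (2 * (2 * (2 * (2 * hanoi_count(1) + 1) + 1) + 1) + 1) + 1) + 1) + 1) + 1) + 1
Now compute bottom-up:
hanoi_count(1) = 1
hanoi_count(2) = 2 * 1 + 1 = 3
hanoi_count(3) = 2 * 3 + 1 = 7
hanoi_count(4) = 2 * 7 + 1 = 15
hanoi_count(5) = 2 * 15 + 1 = 31
hanoi_count(6) = 2 * 31 + 1 = 63
hanoi_count(7) = 2 * 63 + 1 = 127
hanoi_count(8) = 2 * 127 + 1 = 255
hanoi_count(9) = 2 * 255 + 1 = 511
hanoi_count(10) = 2 * 511 + 1 = 1023
= 1023


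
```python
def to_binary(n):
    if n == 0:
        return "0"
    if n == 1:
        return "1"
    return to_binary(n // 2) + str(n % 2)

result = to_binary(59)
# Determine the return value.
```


to_binary(59)
= to_binary(29) + "1"
= to_binary(14) + "1" + "1"
= to_binary(7) + "0" + "1" + "1"
= to_binary(3) + "1" + "0" + "1" + "1"
= to_binary(1) + "1" + "1" + "0" + "1" + "1"
= "1" + "1" + "1" + "0" + "1" + "1"
= "111011"


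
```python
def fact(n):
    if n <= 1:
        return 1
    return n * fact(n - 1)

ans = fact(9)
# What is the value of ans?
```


fact(9)
= 9 * fact(8)
= 9 * 8 * fact(7)
= 9 * 8 * 7 * fact(6)
= 9 * 8 * 7 * 6 * fact(5)
= 9 * 8 * 7 * 6 * 5 * fact(4)
= 9 * 8 * 7 * 6 * 5 * 4 * fact(3)
= 9 * 8 * 7 * 6 * 5 * 4 * 3 * fact(2)
= 9 * 8 * 7 * 6 * 5 * 4 * 3 * 2 * fact(1)
= 9 * 8 * 7 * 6 * 5 * 4 * 3 * 2 * 1
= 362880


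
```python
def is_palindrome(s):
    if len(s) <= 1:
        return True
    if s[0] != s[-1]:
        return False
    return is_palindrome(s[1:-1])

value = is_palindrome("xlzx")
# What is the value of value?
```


is_palindrome("xlzx")
"xlzx": s[0]='x' == s[-1]='x' -> is_palindrome("lz")
"lz": s[0]='l' != s[-1]='z' -> False
= False


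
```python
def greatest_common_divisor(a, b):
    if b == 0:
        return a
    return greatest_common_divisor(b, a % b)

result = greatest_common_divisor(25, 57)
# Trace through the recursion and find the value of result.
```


greatest_common_divisor(25, 57)
= greatest_common_divisor(57, 25 % 57) = greatest_common_divisor(57, 25)
= greatest_common_divisor(25, 57 % 25) = greatest_common_divisor(25, 7)
= greatest_common_divisor(7, 25 % 7) = greatest_common_divisor(7, 4)
= greatest_common_divisor(4, 7 % 4) = greatest_common_divisor(4, 3)
= greatest_common_divisor(3, 4 % 3) = greatest_common_divisor(3, 1)
= greatest_common_divisor(1, 3 % 1) = greatest_common_divisor(1, 0)
b == 0, return a = 1


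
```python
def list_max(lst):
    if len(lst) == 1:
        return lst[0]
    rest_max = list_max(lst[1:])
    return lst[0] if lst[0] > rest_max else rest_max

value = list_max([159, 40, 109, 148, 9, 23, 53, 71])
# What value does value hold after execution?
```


list_max([159, 40, 109, 148, 9, 23, 53, 71])
= compare 159 with list_max([40, 109, 148, 9, 23, 53, 71])
= compare 40 with list_max([109, 148, 9, 23, 53, 71])
= compare 109 with list_max([148, 9, 23, 53, 71])
= compare 148 with list_max([9, 23, 53, 71])
= compare 9 with list_max([23, 53, 71])
= compare 23 with list_max([53, 71])
= compare 53 with list_max([71])
Base: list_max([71]) = 71
compare 53 with 71: max = 71
compare 23 with 71: max = 71
compare 9 with 71: max = 71
compare 148 with 71: max = 148
compare 109 with 148: max = 148
compare 40 with 148: max = 148
compare 159 with 148: max = 159
= 159


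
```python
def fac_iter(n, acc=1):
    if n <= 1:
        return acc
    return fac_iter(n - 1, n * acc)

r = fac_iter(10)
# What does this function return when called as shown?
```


fac_iter(10, 1)
= fac_iter(9, 10 * 1) = fac_iter(9, 10)
= fac_iter(8, 9 * 10) = fac_iter(8, 90)
= fac_iter(7, 8 * 90) = fac_iter(7, 720)
= fac_iter(6, 7 * 720) = fac_iter(6, 5040)
= fac_iter(5, 6 * 5040) = fac_iter(5, 30240)
= fac_iter(4, 5 * 30240) = fac_iter(4, 151200)
= fac_iter(3, 4 * 151200) = fac_iter(3, 604800)
= fac_iter(2, 3 * 604800) = fac_iter(2, 1814400)
= fac_iter(1, 2 * 1814400) = fac_iter(1, 3628800)
n <= 1, return acc = 3628800


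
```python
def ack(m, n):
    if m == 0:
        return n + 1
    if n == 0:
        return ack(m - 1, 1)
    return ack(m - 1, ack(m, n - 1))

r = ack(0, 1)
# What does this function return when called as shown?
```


ack(0, 1)
m == 0: return 1 + 1 = 2
= 2


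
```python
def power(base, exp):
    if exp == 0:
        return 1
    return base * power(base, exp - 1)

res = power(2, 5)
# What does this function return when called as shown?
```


power(2, 5)
= 2 * power(2, 4)
= 2 * 2 * power(2, 3)
= 2 * 2 * 2 * power(2, 2)
= 2 * 2 * 2 * 2 * power(2, 1)
= 2 * 2 * 2 * 2 * 2 * power(2, 0)
= 2 * 2 * 2 * 2 * 2 * 1
= 32


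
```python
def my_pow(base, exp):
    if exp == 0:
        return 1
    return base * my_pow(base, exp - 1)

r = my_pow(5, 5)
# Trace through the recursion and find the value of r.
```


my_pow(5, 5)
= 5 * my_pow(5, 4)
= 5 * 5 * my_pow(5, 3)
= 5 * 5 * 5 * my_pow(5, 2)
= 5 * 5 * 5 * 5 * my_pow(5, 1)
= 5 * 5 * 5 * 5 * 5 * my_pow(5, 0)
= 5 * 5 * 5 * 5 * 5 * 1
= 3125


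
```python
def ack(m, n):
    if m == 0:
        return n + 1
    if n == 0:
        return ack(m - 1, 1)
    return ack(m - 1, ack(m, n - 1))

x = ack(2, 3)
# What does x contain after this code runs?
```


ack(2, 3)
= ack(1, ack(2, 2))
First compute ack(2, 2) = 7
= ack(1, 7)
= 9


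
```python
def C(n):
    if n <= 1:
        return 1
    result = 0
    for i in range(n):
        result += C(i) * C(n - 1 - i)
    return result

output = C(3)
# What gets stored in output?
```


C(3)
= sum of C(i) * C(3-1-i) for i in 0..2
First compute sub-values bottom-up:
  C(0) = 1, C(1) = 1
  C(2) = 1*1 + 1*1 = 2
Now C(3):
  C(0)*C(2) = 1*2 = 2
  C(1)*C(1) = 1*1 = 1
  C(2)*C(0) = 2*1 = 2
= 2 + 1 + 2
= 5


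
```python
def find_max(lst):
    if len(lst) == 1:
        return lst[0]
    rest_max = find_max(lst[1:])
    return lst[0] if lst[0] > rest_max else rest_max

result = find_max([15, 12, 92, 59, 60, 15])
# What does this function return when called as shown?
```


find_max([15, 12, 92, 59, 60, 15])
= compare 15 with find_max([12, 92, 59, 60, 15])
= compare 12 with find_max([92, 59, 60, 15])
= compare 92 with find_max([59, 60, 15])
= compare 59 with find_max([60, 15])
= compare 60 with find_max([15])
Base: find_max([15]) = 15
compare 60 with 15: max = 60
compare 59 with 60: max = 60
compare 92 with 60: max = 92
compare 12 with 92: max = 92
compare 15 with 92: max = 92
= 92


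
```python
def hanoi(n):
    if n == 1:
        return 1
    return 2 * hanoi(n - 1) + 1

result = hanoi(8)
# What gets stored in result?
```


hanoi(8)
= 2 * hanoi(7) + 1
= 2 * (2 * hanoi(6) + 1) + 1
= 2 * (2 * (2 * hanoi(5) + 1) + 1) + 1
= 2 * (2 * (2 * (2 * hanoi(4) + 1) + 1) + 1) + 1
= 2 * (2 * (2 * (2 * (2 * hanoi(3) + 1) + 1) + 1) + 1) + 1
= 2 * (2 * (2 * (2 * (2 * (2 * hanoi(2) + 1) + 1) + 1) + 1) + 1) + 1
= 2 * (2 * (2 * (2 * (2 * (2 * (2 * hanoi(1) + 1) + 1) + 1) + 1) + 1) + 1) + 1
Now compute bottom-up:
hanoi(1) = 1
hanoi(2) = 2 * 1 + 1 = 3
hanoi(3) = 2 * 3 + 1 = 7
hanoi(4) = 2 * 7 + 1 = 15
hanoi(5) = 2 * 15 + 1 = 31
hanoi(6) = 2 * 31 + 1 = 63
hanoi(7) = 2 * 63 + 1 = 127
hanoi(8) = 2 * 127 + 1 = 255
= 255


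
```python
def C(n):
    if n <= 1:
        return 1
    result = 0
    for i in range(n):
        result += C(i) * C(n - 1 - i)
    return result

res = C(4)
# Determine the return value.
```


C(4)
= sum of C(i) * C(4-1-i) for i in 0..3
First compute sub-values bottom-up:
  C(0) = 1, C(1) = 1
  C(2) = 1*1 + 1*1 = 2
  C(3) = 1*2 + 1*1 + 2*1 = 5
Now C(4):
  C(0)*C(3) = 1*5 = 5
  C(1)*C(2) = 1*2 = 2
  C(2)*C(1) = 2*1 = 2
  C(3)*C(0) = 5*1 = 5
= 5 + 2 + 2 + 5
= 14


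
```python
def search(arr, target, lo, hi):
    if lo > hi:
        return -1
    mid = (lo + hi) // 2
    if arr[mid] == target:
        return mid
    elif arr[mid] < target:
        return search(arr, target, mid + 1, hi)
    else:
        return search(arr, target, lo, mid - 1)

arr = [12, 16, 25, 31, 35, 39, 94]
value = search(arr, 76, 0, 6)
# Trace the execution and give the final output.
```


search(arr, 76, 0, 6)
lo=0, hi=6, mid=3, arr[mid]=31
31 < 76, search right half
lo=4, hi=6, mid=5, arr[mid]=39
39 < 76, search right half
lo=6, hi=6, mid=6, arr[mid]=94
94 > 76, search left half
lo > hi, target not found, return -1
= -1


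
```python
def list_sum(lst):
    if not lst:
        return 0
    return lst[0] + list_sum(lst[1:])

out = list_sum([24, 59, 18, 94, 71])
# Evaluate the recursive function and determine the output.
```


list_sum([24, 59, 18, 94, 71])
= 24 + list_sum([59, 18, 94, 71])
= 24 + 59 + list_sum([18, 94, 71])
= 24 + 59 + 18 + list_sum([94, 71])
= 24 + 59 + 18 + 94 + list_sum([71])
= 24 + 59 + 18 + 94 + 71 + list_sum([])
= 24 + 59 + 18 + 94 + 71 + 0
= 266


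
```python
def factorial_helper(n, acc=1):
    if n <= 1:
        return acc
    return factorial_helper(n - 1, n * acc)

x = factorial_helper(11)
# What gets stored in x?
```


factorial_helper(11, 1)
= factorial_helper(10, 11 * 1) = factorial_helper(10, 11)
= factorial_helper(9, 10 * 11) = factorial_helper(9, 110)
= factorial_helper(8, 9 * 110) = factorial_helper(8, 990)
= factorial_helper(7, 8 * 990) = factorial_helper(7, 7920)
= factorial_helper(6, 7 * 7920) = factorial_helper(6, 55440)
= factorial_helper(5, 6 * 55440) = factorial_helper(5, 332640)
= factorial_helper(4, 5 * 332640) = factorial_helper(4, 1663200)
= factorial_helper(3, 4 * 1663200) = factorial_helper(3, 6652800)
= factorial_helper(2, 3 * 6652800) = factorial_helper(2, 19958400)
= factorial_helper(1, 2 * 19958400) = factorial_helper(1, 39916800)
n <= 1, return acc = 39916800


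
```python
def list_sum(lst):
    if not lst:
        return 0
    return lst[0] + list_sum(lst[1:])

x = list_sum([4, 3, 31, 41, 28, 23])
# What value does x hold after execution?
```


list_sum([4, 3, 31, 41, 28, 23])
= 4 + list_sum([3, 31, 41, 28, 23])
= 4 + 3 + list_sum([31, 41, 28, 23])
= 4 + 3 + 31 + list_sum([41, 28, 23])
= 4 + 3 + 31 + 41 + list_sum([28, 23])
= 4 + 3 + 31 + 41 + 28 + list_sum([23])
= 4 + 3 + 31 + 41 + 28 + 23 + list_sum([])
= 4 + 3 + 31 + 41 + 28 + 23 + 0
= 130


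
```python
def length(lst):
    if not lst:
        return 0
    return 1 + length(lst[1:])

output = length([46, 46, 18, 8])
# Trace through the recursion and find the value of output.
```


length([46, 46, 18, 8])
= 1 + length([46, 18, 8])
= 1 + 1 + length([18, 8])
= 1 + 1 + 1 + length([8])
= 1 + 1 + 1 + 1 + length([])
= 1 + 1 + 1 + 1 + 0
= 4


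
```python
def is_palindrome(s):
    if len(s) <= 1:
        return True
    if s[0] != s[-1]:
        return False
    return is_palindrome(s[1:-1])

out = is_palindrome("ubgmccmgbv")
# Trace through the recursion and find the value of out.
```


is_palindrome("ubgmccmgbv")
"ubgmccmgbv": s[0]='u' != s[-1]='v' -> False
= False
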